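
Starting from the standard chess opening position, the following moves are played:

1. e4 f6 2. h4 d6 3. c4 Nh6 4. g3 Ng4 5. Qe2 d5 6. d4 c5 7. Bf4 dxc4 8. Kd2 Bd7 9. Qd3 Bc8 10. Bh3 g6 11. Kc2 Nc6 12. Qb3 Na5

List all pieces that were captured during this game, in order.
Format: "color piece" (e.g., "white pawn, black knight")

Tracking captures:
  dxc4: captured white pawn

white pawn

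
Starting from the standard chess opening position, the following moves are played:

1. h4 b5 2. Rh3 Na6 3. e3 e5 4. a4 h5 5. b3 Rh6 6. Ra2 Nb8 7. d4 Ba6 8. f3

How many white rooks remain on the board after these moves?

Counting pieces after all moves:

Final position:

  a b c d e f g h
  ─────────────────
8│♜ ♞ · ♛ ♚ ♝ ♞ ·│8
7│♟ · ♟ ♟ · ♟ ♟ ·│7
6│♝ · · · · · · ♜│6
5│· ♟ · · ♟ · · ♟│5
4│♙ · · ♙ · · · ♙│4
3│· ♙ · · ♙ ♙ · ♖│3
2│♖ · ♙ · · · ♙ ·│2
1│· ♘ ♗ ♕ ♔ ♗ ♘ ·│1
  ─────────────────
  a b c d e f g h


2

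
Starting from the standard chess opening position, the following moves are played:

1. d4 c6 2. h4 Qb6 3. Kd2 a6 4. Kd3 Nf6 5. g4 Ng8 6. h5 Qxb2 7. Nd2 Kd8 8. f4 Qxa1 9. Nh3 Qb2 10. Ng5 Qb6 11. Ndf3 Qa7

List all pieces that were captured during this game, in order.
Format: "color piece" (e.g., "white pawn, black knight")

Tracking captures:
  Qxb2: captured white pawn
  Qxa1: captured white rook

white pawn, white rook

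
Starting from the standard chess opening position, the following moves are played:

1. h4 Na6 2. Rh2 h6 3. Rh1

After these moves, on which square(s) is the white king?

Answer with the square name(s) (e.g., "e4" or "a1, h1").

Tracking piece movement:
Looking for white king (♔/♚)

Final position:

  a b c d e f g h
  ─────────────────
8│♜ · ♝ ♛ ♚ ♝ ♞ ♜│8
7│♟ ♟ ♟ ♟ ♟ ♟ ♟ ·│7
6│♞ · · · · · · ♟│6
5│· · · · · · · ·│5
4│· · · · · · · ♙│4
3│· · · · · · · ·│3
2│♙ ♙ ♙ ♙ ♙ ♙ ♙ ·│2
1│♖ ♘ ♗ ♕ ♔ ♗ ♘ ♖│1
  ─────────────────
  a b c d e f g h


e1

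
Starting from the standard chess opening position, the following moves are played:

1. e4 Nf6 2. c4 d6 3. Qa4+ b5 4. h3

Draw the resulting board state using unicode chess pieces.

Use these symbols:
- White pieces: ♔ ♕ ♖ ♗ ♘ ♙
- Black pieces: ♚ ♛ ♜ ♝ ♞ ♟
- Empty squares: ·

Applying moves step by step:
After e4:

♜ ♞ ♝ ♛ ♚ ♝ ♞ ♜
♟ ♟ ♟ ♟ ♟ ♟ ♟ ♟
· · · · · · · ·
· · · · · · · ·
· · · · ♙ · · ·
· · · · · · · ·
♙ ♙ ♙ ♙ · ♙ ♙ ♙
♖ ♘ ♗ ♕ ♔ ♗ ♘ ♖


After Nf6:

♜ ♞ ♝ ♛ ♚ ♝ · ♜
♟ ♟ ♟ ♟ ♟ ♟ ♟ ♟
· · · · · ♞ · ·
· · · · · · · ·
· · · · ♙ · · ·
· · · · · · · ·
♙ ♙ ♙ ♙ · ♙ ♙ ♙
♖ ♘ ♗ ♕ ♔ ♗ ♘ ♖


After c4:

♜ ♞ ♝ ♛ ♚ ♝ · ♜
♟ ♟ ♟ ♟ ♟ ♟ ♟ ♟
· · · · · ♞ · ·
· · · · · · · ·
· · ♙ · ♙ · · ·
· · · · · · · ·
♙ ♙ · ♙ · ♙ ♙ ♙
♖ ♘ ♗ ♕ ♔ ♗ ♘ ♖


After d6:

♜ ♞ ♝ ♛ ♚ ♝ · ♜
♟ ♟ ♟ · ♟ ♟ ♟ ♟
· · · ♟ · ♞ · ·
· · · · · · · ·
· · ♙ · ♙ · · ·
· · · · · · · ·
♙ ♙ · ♙ · ♙ ♙ ♙
♖ ♘ ♗ ♕ ♔ ♗ ♘ ♖


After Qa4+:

♜ ♞ ♝ ♛ ♚ ♝ · ♜
♟ ♟ ♟ · ♟ ♟ ♟ ♟
· · · ♟ · ♞ · ·
· · · · · · · ·
♕ · ♙ · ♙ · · ·
· · · · · · · ·
♙ ♙ · ♙ · ♙ ♙ ♙
♖ ♘ ♗ · ♔ ♗ ♘ ♖


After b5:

♜ ♞ ♝ ♛ ♚ ♝ · ♜
♟ · ♟ · ♟ ♟ ♟ ♟
· · · ♟ · ♞ · ·
· ♟ · · · · · ·
♕ · ♙ · ♙ · · ·
· · · · · · · ·
♙ ♙ · ♙ · ♙ ♙ ♙
♖ ♘ ♗ · ♔ ♗ ♘ ♖


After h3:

♜ ♞ ♝ ♛ ♚ ♝ · ♜
♟ · ♟ · ♟ ♟ ♟ ♟
· · · ♟ · ♞ · ·
· ♟ · · · · · ·
♕ · ♙ · ♙ · · ·
· · · · · · · ♙
♙ ♙ · ♙ · ♙ ♙ ·
♖ ♘ ♗ · ♔ ♗ ♘ ♖



  a b c d e f g h
  ─────────────────
8│♜ ♞ ♝ ♛ ♚ ♝ · ♜│8
7│♟ · ♟ · ♟ ♟ ♟ ♟│7
6│· · · ♟ · ♞ · ·│6
5│· ♟ · · · · · ·│5
4│♕ · ♙ · ♙ · · ·│4
3│· · · · · · · ♙│3
2│♙ ♙ · ♙ · ♙ ♙ ·│2
1│♖ ♘ ♗ · ♔ ♗ ♘ ♖│1
  ─────────────────
  a b c d e f g h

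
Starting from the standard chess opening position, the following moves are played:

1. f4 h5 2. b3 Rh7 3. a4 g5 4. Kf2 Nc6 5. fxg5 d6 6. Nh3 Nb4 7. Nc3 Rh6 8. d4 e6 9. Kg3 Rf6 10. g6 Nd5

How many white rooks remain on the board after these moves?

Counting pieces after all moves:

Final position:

  a b c d e f g h
  ─────────────────
8│♜ · ♝ ♛ ♚ ♝ ♞ ·│8
7│♟ ♟ ♟ · · ♟ · ·│7
6│· · · ♟ ♟ ♜ ♙ ·│6
5│· · · ♞ · · · ♟│5
4│♙ · · ♙ · · · ·│4
3│· ♙ ♘ · · · ♔ ♘│3
2│· · ♙ · ♙ · ♙ ♙│2
1│♖ · ♗ ♕ · ♗ · ♖│1
  ─────────────────
  a b c d e f g h


2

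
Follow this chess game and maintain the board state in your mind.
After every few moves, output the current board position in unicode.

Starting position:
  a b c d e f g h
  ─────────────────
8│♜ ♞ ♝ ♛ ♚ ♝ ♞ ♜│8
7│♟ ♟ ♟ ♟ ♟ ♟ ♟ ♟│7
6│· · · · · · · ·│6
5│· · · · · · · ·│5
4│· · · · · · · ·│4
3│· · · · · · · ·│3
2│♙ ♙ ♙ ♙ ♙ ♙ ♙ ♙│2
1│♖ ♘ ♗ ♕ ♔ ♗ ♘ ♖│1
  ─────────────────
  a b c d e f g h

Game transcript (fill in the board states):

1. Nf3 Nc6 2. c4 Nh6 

  a b c d e f g h
  ─────────────────
8│♜ · ♝ ♛ ♚ ♝ · ♜│8
7│♟ ♟ ♟ ♟ ♟ ♟ ♟ ♟│7
6│· · ♞ · · · · ♞│6
5│· · · · · · · ·│5
4│· · ♙ · · · · ·│4
3│· · · · · ♘ · ·│3
2│♙ ♙ · ♙ ♙ ♙ ♙ ♙│2
1│♖ ♘ ♗ ♕ ♔ ♗ · ♖│1
  ─────────────────
  a b c d e f g h

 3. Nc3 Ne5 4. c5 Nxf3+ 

  a b c d e f g h
  ─────────────────
8│♜ · ♝ ♛ ♚ ♝ · ♜│8
7│♟ ♟ ♟ ♟ ♟ ♟ ♟ ♟│7
6│· · · · · · · ♞│6
5│· · ♙ · · · · ·│5
4│· · · · · · · ·│4
3│· · ♘ · · ♞ · ·│3
2│♙ ♙ · ♙ ♙ ♙ ♙ ♙│2
1│♖ · ♗ ♕ ♔ ♗ · ♖│1
  ─────────────────
  a b c d e f g h

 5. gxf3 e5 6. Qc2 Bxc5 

  a b c d e f g h
  ─────────────────
8│♜ · ♝ ♛ ♚ · · ♜│8
7│♟ ♟ ♟ ♟ · ♟ ♟ ♟│7
6│· · · · · · · ♞│6
5│· · ♝ · ♟ · · ·│5
4│· · · · · · · ·│4
3│· · ♘ · · ♙ · ·│3
2│♙ ♙ ♕ ♙ ♙ ♙ · ♙│2
1│♖ · ♗ · ♔ ♗ · ♖│1
  ─────────────────
  a b c d e f g h

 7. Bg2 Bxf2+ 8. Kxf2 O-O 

  a b c d e f g h
  ─────────────────
8│♜ · ♝ ♛ · ♜ ♚ ·│8
7│♟ ♟ ♟ ♟ · ♟ ♟ ♟│7
6│· · · · · · · ♞│6
5│· · · · ♟ · · ·│5
4│· · · · · · · ·│4
3│· · ♘ · · ♙ · ·│3
2│♙ ♙ ♕ ♙ ♙ ♔ ♗ ♙│2
1│♖ · ♗ · · · · ♖│1
  ─────────────────
  a b c d e f g h

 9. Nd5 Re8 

  a b c d e f g h
  ─────────────────
8│♜ · ♝ ♛ ♜ · ♚ ·│8
7│♟ ♟ ♟ ♟ · ♟ ♟ ♟│7
6│· · · · · · · ♞│6
5│· · · ♘ ♟ · · ·│5
4│· · · · · · · ·│4
3│· · · · · ♙ · ·│3
2│♙ ♙ ♕ ♙ ♙ ♔ ♗ ♙│2
1│♖ · ♗ · · · · ♖│1
  ─────────────────
  a b c d e f g h


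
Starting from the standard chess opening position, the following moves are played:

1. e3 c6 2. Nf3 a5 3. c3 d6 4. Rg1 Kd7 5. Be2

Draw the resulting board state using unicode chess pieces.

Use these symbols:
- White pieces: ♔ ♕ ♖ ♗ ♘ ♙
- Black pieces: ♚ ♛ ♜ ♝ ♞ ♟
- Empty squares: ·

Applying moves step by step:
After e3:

♜ ♞ ♝ ♛ ♚ ♝ ♞ ♜
♟ ♟ ♟ ♟ ♟ ♟ ♟ ♟
· · · · · · · ·
· · · · · · · ·
· · · · · · · ·
· · · · ♙ · · ·
♙ ♙ ♙ ♙ · ♙ ♙ ♙
♖ ♘ ♗ ♕ ♔ ♗ ♘ ♖


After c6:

♜ ♞ ♝ ♛ ♚ ♝ ♞ ♜
♟ ♟ · ♟ ♟ ♟ ♟ ♟
· · ♟ · · · · ·
· · · · · · · ·
· · · · · · · ·
· · · · ♙ · · ·
♙ ♙ ♙ ♙ · ♙ ♙ ♙
♖ ♘ ♗ ♕ ♔ ♗ ♘ ♖


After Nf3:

♜ ♞ ♝ ♛ ♚ ♝ ♞ ♜
♟ ♟ · ♟ ♟ ♟ ♟ ♟
· · ♟ · · · · ·
· · · · · · · ·
· · · · · · · ·
· · · · ♙ ♘ · ·
♙ ♙ ♙ ♙ · ♙ ♙ ♙
♖ ♘ ♗ ♕ ♔ ♗ · ♖


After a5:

♜ ♞ ♝ ♛ ♚ ♝ ♞ ♜
· ♟ · ♟ ♟ ♟ ♟ ♟
· · ♟ · · · · ·
♟ · · · · · · ·
· · · · · · · ·
· · · · ♙ ♘ · ·
♙ ♙ ♙ ♙ · ♙ ♙ ♙
♖ ♘ ♗ ♕ ♔ ♗ · ♖


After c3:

♜ ♞ ♝ ♛ ♚ ♝ ♞ ♜
· ♟ · ♟ ♟ ♟ ♟ ♟
· · ♟ · · · · ·
♟ · · · · · · ·
· · · · · · · ·
· · ♙ · ♙ ♘ · ·
♙ ♙ · ♙ · ♙ ♙ ♙
♖ ♘ ♗ ♕ ♔ ♗ · ♖


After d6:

♜ ♞ ♝ ♛ ♚ ♝ ♞ ♜
· ♟ · · ♟ ♟ ♟ ♟
· · ♟ ♟ · · · ·
♟ · · · · · · ·
· · · · · · · ·
· · ♙ · ♙ ♘ · ·
♙ ♙ · ♙ · ♙ ♙ ♙
♖ ♘ ♗ ♕ ♔ ♗ · ♖


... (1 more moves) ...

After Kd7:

♜ ♞ ♝ ♛ · ♝ ♞ ♜
· ♟ · ♚ ♟ ♟ ♟ ♟
· · ♟ ♟ · · · ·
♟ · · · · · · ·
· · · · · · · ·
· · ♙ · ♙ ♘ · ·
♙ ♙ · ♙ · ♙ ♙ ♙
♖ ♘ ♗ ♕ ♔ ♗ ♖ ·


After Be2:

♜ ♞ ♝ ♛ · ♝ ♞ ♜
· ♟ · ♚ ♟ ♟ ♟ ♟
· · ♟ ♟ · · · ·
♟ · · · · · · ·
· · · · · · · ·
· · ♙ · ♙ ♘ · ·
♙ ♙ · ♙ ♗ ♙ ♙ ♙
♖ ♘ ♗ ♕ ♔ · ♖ ·



  a b c d e f g h
  ─────────────────
8│♜ ♞ ♝ ♛ · ♝ ♞ ♜│8
7│· ♟ · ♚ ♟ ♟ ♟ ♟│7
6│· · ♟ ♟ · · · ·│6
5│♟ · · · · · · ·│5
4│· · · · · · · ·│4
3│· · ♙ · ♙ ♘ · ·│3
2│♙ ♙ · ♙ ♗ ♙ ♙ ♙│2
1│♖ ♘ ♗ ♕ ♔ · ♖ ·│1
  ─────────────────
  a b c d e f g h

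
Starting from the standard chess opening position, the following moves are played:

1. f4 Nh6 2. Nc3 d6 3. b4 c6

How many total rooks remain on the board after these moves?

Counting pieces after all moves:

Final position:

  a b c d e f g h
  ─────────────────
8│♜ ♞ ♝ ♛ ♚ ♝ · ♜│8
7│♟ ♟ · · ♟ ♟ ♟ ♟│7
6│· · ♟ ♟ · · · ♞│6
5│· · · · · · · ·│5
4│· ♙ · · · ♙ · ·│4
3│· · ♘ · · · · ·│3
2│♙ · ♙ ♙ ♙ · ♙ ♙│2
1│♖ · ♗ ♕ ♔ ♗ ♘ ♖│1
  ─────────────────
  a b c d e f g h


4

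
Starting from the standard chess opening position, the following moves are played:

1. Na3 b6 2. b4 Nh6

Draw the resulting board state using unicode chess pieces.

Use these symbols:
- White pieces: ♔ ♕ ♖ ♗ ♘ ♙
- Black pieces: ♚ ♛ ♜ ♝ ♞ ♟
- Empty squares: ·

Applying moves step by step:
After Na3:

♜ ♞ ♝ ♛ ♚ ♝ ♞ ♜
♟ ♟ ♟ ♟ ♟ ♟ ♟ ♟
· · · · · · · ·
· · · · · · · ·
· · · · · · · ·
♘ · · · · · · ·
♙ ♙ ♙ ♙ ♙ ♙ ♙ ♙
♖ · ♗ ♕ ♔ ♗ ♘ ♖


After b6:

♜ ♞ ♝ ♛ ♚ ♝ ♞ ♜
♟ · ♟ ♟ ♟ ♟ ♟ ♟
· ♟ · · · · · ·
· · · · · · · ·
· · · · · · · ·
♘ · · · · · · ·
♙ ♙ ♙ ♙ ♙ ♙ ♙ ♙
♖ · ♗ ♕ ♔ ♗ ♘ ♖


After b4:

♜ ♞ ♝ ♛ ♚ ♝ ♞ ♜
♟ · ♟ ♟ ♟ ♟ ♟ ♟
· ♟ · · · · · ·
· · · · · · · ·
· ♙ · · · · · ·
♘ · · · · · · ·
♙ · ♙ ♙ ♙ ♙ ♙ ♙
♖ · ♗ ♕ ♔ ♗ ♘ ♖


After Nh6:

♜ ♞ ♝ ♛ ♚ ♝ · ♜
♟ · ♟ ♟ ♟ ♟ ♟ ♟
· ♟ · · · · · ♞
· · · · · · · ·
· ♙ · · · · · ·
♘ · · · · · · ·
♙ · ♙ ♙ ♙ ♙ ♙ ♙
♖ · ♗ ♕ ♔ ♗ ♘ ♖



  a b c d e f g h
  ─────────────────
8│♜ ♞ ♝ ♛ ♚ ♝ · ♜│8
7│♟ · ♟ ♟ ♟ ♟ ♟ ♟│7
6│· ♟ · · · · · ♞│6
5│· · · · · · · ·│5
4│· ♙ · · · · · ·│4
3│♘ · · · · · · ·│3
2│♙ · ♙ ♙ ♙ ♙ ♙ ♙│2
1│♖ · ♗ ♕ ♔ ♗ ♘ ♖│1
  ─────────────────
  a b c d e f g h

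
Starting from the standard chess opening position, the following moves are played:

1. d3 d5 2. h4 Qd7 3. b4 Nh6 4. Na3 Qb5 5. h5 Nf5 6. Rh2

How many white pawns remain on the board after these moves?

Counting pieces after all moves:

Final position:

  a b c d e f g h
  ─────────────────
8│♜ ♞ ♝ · ♚ ♝ · ♜│8
7│♟ ♟ ♟ · ♟ ♟ ♟ ♟│7
6│· · · · · · · ·│6
5│· ♛ · ♟ · ♞ · ♙│5
4│· ♙ · · · · · ·│4
3│♘ · · ♙ · · · ·│3
2│♙ · ♙ · ♙ ♙ ♙ ♖│2
1│♖ · ♗ ♕ ♔ ♗ ♘ ·│1
  ─────────────────
  a b c d e f g h


8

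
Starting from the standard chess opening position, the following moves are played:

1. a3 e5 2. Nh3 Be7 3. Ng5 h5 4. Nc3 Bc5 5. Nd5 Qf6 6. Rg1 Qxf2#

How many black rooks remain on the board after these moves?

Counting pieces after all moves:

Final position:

  a b c d e f g h
  ─────────────────
8│♜ ♞ ♝ · ♚ · ♞ ♜│8
7│♟ ♟ ♟ ♟ · ♟ ♟ ·│7
6│· · · · · · · ·│6
5│· · ♝ ♘ ♟ · ♘ ♟│5
4│· · · · · · · ·│4
3│♙ · · · · · · ·│3
2│· ♙ ♙ ♙ ♙ ♛ ♙ ♙│2
1│♖ · ♗ ♕ ♔ ♗ ♖ ·│1
  ─────────────────
  a b c d e f g h


2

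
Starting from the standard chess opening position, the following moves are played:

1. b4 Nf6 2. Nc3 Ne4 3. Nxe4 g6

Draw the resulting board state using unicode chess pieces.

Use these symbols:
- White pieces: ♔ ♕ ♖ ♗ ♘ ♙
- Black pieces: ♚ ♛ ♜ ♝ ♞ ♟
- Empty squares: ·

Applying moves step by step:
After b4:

♜ ♞ ♝ ♛ ♚ ♝ ♞ ♜
♟ ♟ ♟ ♟ ♟ ♟ ♟ ♟
· · · · · · · ·
· · · · · · · ·
· ♙ · · · · · ·
· · · · · · · ·
♙ · ♙ ♙ ♙ ♙ ♙ ♙
♖ ♘ ♗ ♕ ♔ ♗ ♘ ♖


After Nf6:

♜ ♞ ♝ ♛ ♚ ♝ · ♜
♟ ♟ ♟ ♟ ♟ ♟ ♟ ♟
· · · · · ♞ · ·
· · · · · · · ·
· ♙ · · · · · ·
· · · · · · · ·
♙ · ♙ ♙ ♙ ♙ ♙ ♙
♖ ♘ ♗ ♕ ♔ ♗ ♘ ♖


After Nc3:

♜ ♞ ♝ ♛ ♚ ♝ · ♜
♟ ♟ ♟ ♟ ♟ ♟ ♟ ♟
· · · · · ♞ · ·
· · · · · · · ·
· ♙ · · · · · ·
· · ♘ · · · · ·
♙ · ♙ ♙ ♙ ♙ ♙ ♙
♖ · ♗ ♕ ♔ ♗ ♘ ♖


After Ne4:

♜ ♞ ♝ ♛ ♚ ♝ · ♜
♟ ♟ ♟ ♟ ♟ ♟ ♟ ♟
· · · · · · · ·
· · · · · · · ·
· ♙ · · ♞ · · ·
· · ♘ · · · · ·
♙ · ♙ ♙ ♙ ♙ ♙ ♙
♖ · ♗ ♕ ♔ ♗ ♘ ♖


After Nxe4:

♜ ♞ ♝ ♛ ♚ ♝ · ♜
♟ ♟ ♟ ♟ ♟ ♟ ♟ ♟
· · · · · · · ·
· · · · · · · ·
· ♙ · · ♘ · · ·
· · · · · · · ·
♙ · ♙ ♙ ♙ ♙ ♙ ♙
♖ · ♗ ♕ ♔ ♗ ♘ ♖


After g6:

♜ ♞ ♝ ♛ ♚ ♝ · ♜
♟ ♟ ♟ ♟ ♟ ♟ · ♟
· · · · · · ♟ ·
· · · · · · · ·
· ♙ · · ♘ · · ·
· · · · · · · ·
♙ · ♙ ♙ ♙ ♙ ♙ ♙
♖ · ♗ ♕ ♔ ♗ ♘ ♖



  a b c d e f g h
  ─────────────────
8│♜ ♞ ♝ ♛ ♚ ♝ · ♜│8
7│♟ ♟ ♟ ♟ ♟ ♟ · ♟│7
6│· · · · · · ♟ ·│6
5│· · · · · · · ·│5
4│· ♙ · · ♘ · · ·│4
3│· · · · · · · ·│3
2│♙ · ♙ ♙ ♙ ♙ ♙ ♙│2
1│♖ · ♗ ♕ ♔ ♗ ♘ ♖│1
  ─────────────────
  a b c d e f g h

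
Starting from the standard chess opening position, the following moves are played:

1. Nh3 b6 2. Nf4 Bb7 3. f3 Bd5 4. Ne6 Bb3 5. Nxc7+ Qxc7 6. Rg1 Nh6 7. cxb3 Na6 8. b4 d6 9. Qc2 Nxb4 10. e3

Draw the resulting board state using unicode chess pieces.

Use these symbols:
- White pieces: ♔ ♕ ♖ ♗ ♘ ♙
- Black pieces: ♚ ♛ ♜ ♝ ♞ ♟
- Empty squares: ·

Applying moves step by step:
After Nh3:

♜ ♞ ♝ ♛ ♚ ♝ ♞ ♜
♟ ♟ ♟ ♟ ♟ ♟ ♟ ♟
· · · · · · · ·
· · · · · · · ·
· · · · · · · ·
· · · · · · · ♘
♙ ♙ ♙ ♙ ♙ ♙ ♙ ♙
♖ ♘ ♗ ♕ ♔ ♗ · ♖


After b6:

♜ ♞ ♝ ♛ ♚ ♝ ♞ ♜
♟ · ♟ ♟ ♟ ♟ ♟ ♟
· ♟ · · · · · ·
· · · · · · · ·
· · · · · · · ·
· · · · · · · ♘
♙ ♙ ♙ ♙ ♙ ♙ ♙ ♙
♖ ♘ ♗ ♕ ♔ ♗ · ♖


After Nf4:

♜ ♞ ♝ ♛ ♚ ♝ ♞ ♜
♟ · ♟ ♟ ♟ ♟ ♟ ♟
· ♟ · · · · · ·
· · · · · · · ·
· · · · · ♘ · ·
· · · · · · · ·
♙ ♙ ♙ ♙ ♙ ♙ ♙ ♙
♖ ♘ ♗ ♕ ♔ ♗ · ♖


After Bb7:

♜ ♞ · ♛ ♚ ♝ ♞ ♜
♟ ♝ ♟ ♟ ♟ ♟ ♟ ♟
· ♟ · · · · · ·
· · · · · · · ·
· · · · · ♘ · ·
· · · · · · · ·
♙ ♙ ♙ ♙ ♙ ♙ ♙ ♙
♖ ♘ ♗ ♕ ♔ ♗ · ♖


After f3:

♜ ♞ · ♛ ♚ ♝ ♞ ♜
♟ ♝ ♟ ♟ ♟ ♟ ♟ ♟
· ♟ · · · · · ·
· · · · · · · ·
· · · · · ♘ · ·
· · · · · ♙ · ·
♙ ♙ ♙ ♙ ♙ · ♙ ♙
♖ ♘ ♗ ♕ ♔ ♗ · ♖


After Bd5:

♜ ♞ · ♛ ♚ ♝ ♞ ♜
♟ · ♟ ♟ ♟ ♟ ♟ ♟
· ♟ · · · · · ·
· · · ♝ · · · ·
· · · · · ♘ · ·
· · · · · ♙ · ·
♙ ♙ ♙ ♙ ♙ · ♙ ♙
♖ ♘ ♗ ♕ ♔ ♗ · ♖


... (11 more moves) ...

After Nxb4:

♜ · · · ♚ ♝ · ♜
♟ · ♛ · ♟ ♟ ♟ ♟
· ♟ · ♟ · · · ♞
· · · · · · · ·
· ♞ · · · · · ·
· · · · · ♙ · ·
♙ ♙ ♕ ♙ ♙ · ♙ ♙
♖ ♘ ♗ · ♔ ♗ ♖ ·


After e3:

♜ · · · ♚ ♝ · ♜
♟ · ♛ · ♟ ♟ ♟ ♟
· ♟ · ♟ · · · ♞
· · · · · · · ·
· ♞ · · · · · ·
· · · · ♙ ♙ · ·
♙ ♙ ♕ ♙ · · ♙ ♙
♖ ♘ ♗ · ♔ ♗ ♖ ·



  a b c d e f g h
  ─────────────────
8│♜ · · · ♚ ♝ · ♜│8
7│♟ · ♛ · ♟ ♟ ♟ ♟│7
6│· ♟ · ♟ · · · ♞│6
5│· · · · · · · ·│5
4│· ♞ · · · · · ·│4
3│· · · · ♙ ♙ · ·│3
2│♙ ♙ ♕ ♙ · · ♙ ♙│2
1│♖ ♘ ♗ · ♔ ♗ ♖ ·│1
  ─────────────────
  a b c d e f g h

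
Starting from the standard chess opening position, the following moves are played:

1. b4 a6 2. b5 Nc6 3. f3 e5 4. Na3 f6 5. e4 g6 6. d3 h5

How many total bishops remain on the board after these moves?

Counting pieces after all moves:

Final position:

  a b c d e f g h
  ─────────────────
8│♜ · ♝ ♛ ♚ ♝ ♞ ♜│8
7│· ♟ ♟ ♟ · · · ·│7
6│♟ · ♞ · · ♟ ♟ ·│6
5│· ♙ · · ♟ · · ♟│5
4│· · · · ♙ · · ·│4
3│♘ · · ♙ · ♙ · ·│3
2│♙ · ♙ · · · ♙ ♙│2
1│♖ · ♗ ♕ ♔ ♗ ♘ ♖│1
  ─────────────────
  a b c d e f g h


4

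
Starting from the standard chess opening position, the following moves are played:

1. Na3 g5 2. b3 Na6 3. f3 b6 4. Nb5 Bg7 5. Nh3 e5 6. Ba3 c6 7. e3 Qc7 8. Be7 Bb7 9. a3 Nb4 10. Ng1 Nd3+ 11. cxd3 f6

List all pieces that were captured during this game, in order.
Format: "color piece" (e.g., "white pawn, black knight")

Tracking captures:
  cxd3: captured black knight

black knight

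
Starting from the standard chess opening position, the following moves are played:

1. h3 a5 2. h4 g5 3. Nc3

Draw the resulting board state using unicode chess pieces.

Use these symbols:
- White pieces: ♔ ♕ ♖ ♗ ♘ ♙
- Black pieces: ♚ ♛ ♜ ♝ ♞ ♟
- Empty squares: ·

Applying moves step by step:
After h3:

♜ ♞ ♝ ♛ ♚ ♝ ♞ ♜
♟ ♟ ♟ ♟ ♟ ♟ ♟ ♟
· · · · · · · ·
· · · · · · · ·
· · · · · · · ·
· · · · · · · ♙
♙ ♙ ♙ ♙ ♙ ♙ ♙ ·
♖ ♘ ♗ ♕ ♔ ♗ ♘ ♖


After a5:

♜ ♞ ♝ ♛ ♚ ♝ ♞ ♜
· ♟ ♟ ♟ ♟ ♟ ♟ ♟
· · · · · · · ·
♟ · · · · · · ·
· · · · · · · ·
· · · · · · · ♙
♙ ♙ ♙ ♙ ♙ ♙ ♙ ·
♖ ♘ ♗ ♕ ♔ ♗ ♘ ♖


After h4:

♜ ♞ ♝ ♛ ♚ ♝ ♞ ♜
· ♟ ♟ ♟ ♟ ♟ ♟ ♟
· · · · · · · ·
♟ · · · · · · ·
· · · · · · · ♙
· · · · · · · ·
♙ ♙ ♙ ♙ ♙ ♙ ♙ ·
♖ ♘ ♗ ♕ ♔ ♗ ♘ ♖


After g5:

♜ ♞ ♝ ♛ ♚ ♝ ♞ ♜
· ♟ ♟ ♟ ♟ ♟ · ♟
· · · · · · · ·
♟ · · · · · ♟ ·
· · · · · · · ♙
· · · · · · · ·
♙ ♙ ♙ ♙ ♙ ♙ ♙ ·
♖ ♘ ♗ ♕ ♔ ♗ ♘ ♖


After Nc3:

♜ ♞ ♝ ♛ ♚ ♝ ♞ ♜
· ♟ ♟ ♟ ♟ ♟ · ♟
· · · · · · · ·
♟ · · · · · ♟ ·
· · · · · · · ♙
· · ♘ · · · · ·
♙ ♙ ♙ ♙ ♙ ♙ ♙ ·
♖ · ♗ ♕ ♔ ♗ ♘ ♖



  a b c d e f g h
  ─────────────────
8│♜ ♞ ♝ ♛ ♚ ♝ ♞ ♜│8
7│· ♟ ♟ ♟ ♟ ♟ · ♟│7
6│· · · · · · · ·│6
5│♟ · · · · · ♟ ·│5
4│· · · · · · · ♙│4
3│· · ♘ · · · · ·│3
2│♙ ♙ ♙ ♙ ♙ ♙ ♙ ·│2
1│♖ · ♗ ♕ ♔ ♗ ♘ ♖│1
  ─────────────────
  a b c d e f g h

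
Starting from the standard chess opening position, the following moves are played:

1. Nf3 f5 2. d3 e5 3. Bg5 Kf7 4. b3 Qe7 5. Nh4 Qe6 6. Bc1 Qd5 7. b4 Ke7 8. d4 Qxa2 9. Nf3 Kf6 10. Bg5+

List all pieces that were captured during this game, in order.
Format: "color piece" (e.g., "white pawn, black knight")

Tracking captures:
  Qxa2: captured white pawn

white pawn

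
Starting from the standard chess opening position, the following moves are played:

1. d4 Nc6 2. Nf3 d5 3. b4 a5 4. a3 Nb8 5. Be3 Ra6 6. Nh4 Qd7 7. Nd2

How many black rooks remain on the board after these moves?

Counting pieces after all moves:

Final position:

  a b c d e f g h
  ─────────────────
8│· ♞ ♝ · ♚ ♝ ♞ ♜│8
7│· ♟ ♟ ♛ ♟ ♟ ♟ ♟│7
6│♜ · · · · · · ·│6
5│♟ · · ♟ · · · ·│5
4│· ♙ · ♙ · · · ♘│4
3│♙ · · · ♗ · · ·│3
2│· · ♙ ♘ ♙ ♙ ♙ ♙│2
1│♖ · · ♕ ♔ ♗ · ♖│1
  ─────────────────
  a b c d e f g h


2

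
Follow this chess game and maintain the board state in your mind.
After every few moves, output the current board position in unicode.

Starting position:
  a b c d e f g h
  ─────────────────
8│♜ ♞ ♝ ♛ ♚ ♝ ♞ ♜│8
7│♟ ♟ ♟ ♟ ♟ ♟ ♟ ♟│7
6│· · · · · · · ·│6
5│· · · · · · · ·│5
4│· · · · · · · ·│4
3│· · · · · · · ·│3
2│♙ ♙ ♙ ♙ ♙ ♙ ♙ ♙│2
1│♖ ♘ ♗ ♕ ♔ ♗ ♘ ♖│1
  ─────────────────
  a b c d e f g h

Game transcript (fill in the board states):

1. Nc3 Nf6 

  a b c d e f g h
  ─────────────────
8│♜ ♞ ♝ ♛ ♚ ♝ · ♜│8
7│♟ ♟ ♟ ♟ ♟ ♟ ♟ ♟│7
6│· · · · · ♞ · ·│6
5│· · · · · · · ·│5
4│· · · · · · · ·│4
3│· · ♘ · · · · ·│3
2│♙ ♙ ♙ ♙ ♙ ♙ ♙ ♙│2
1│♖ · ♗ ♕ ♔ ♗ ♘ ♖│1
  ─────────────────
  a b c d e f g h

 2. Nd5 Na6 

  a b c d e f g h
  ─────────────────
8│♜ · ♝ ♛ ♚ ♝ · ♜│8
7│♟ ♟ ♟ ♟ ♟ ♟ ♟ ♟│7
6│♞ · · · · ♞ · ·│6
5│· · · ♘ · · · ·│5
4│· · · · · · · ·│4
3│· · · · · · · ·│3
2│♙ ♙ ♙ ♙ ♙ ♙ ♙ ♙│2
1│♖ · ♗ ♕ ♔ ♗ ♘ ♖│1
  ─────────────────
  a b c d e f g h

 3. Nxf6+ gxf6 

  a b c d e f g h
  ─────────────────
8│♜ · ♝ ♛ ♚ ♝ · ♜│8
7│♟ ♟ ♟ ♟ ♟ ♟ · ♟│7
6│♞ · · · · ♟ · ·│6
5│· · · · · · · ·│5
4│· · · · · · · ·│4
3│· · · · · · · ·│3
2│♙ ♙ ♙ ♙ ♙ ♙ ♙ ♙│2
1│♖ · ♗ ♕ ♔ ♗ ♘ ♖│1
  ─────────────────
  a b c d e f g h

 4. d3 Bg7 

  a b c d e f g h
  ─────────────────
8│♜ · ♝ ♛ ♚ · · ♜│8
7│♟ ♟ ♟ ♟ ♟ ♟ ♝ ♟│7
6│♞ · · · · ♟ · ·│6
5│· · · · · · · ·│5
4│· · · · · · · ·│4
3│· · · ♙ · · · ·│3
2│♙ ♙ ♙ · ♙ ♙ ♙ ♙│2
1│♖ · ♗ ♕ ♔ ♗ ♘ ♖│1
  ─────────────────
  a b c d e f g h



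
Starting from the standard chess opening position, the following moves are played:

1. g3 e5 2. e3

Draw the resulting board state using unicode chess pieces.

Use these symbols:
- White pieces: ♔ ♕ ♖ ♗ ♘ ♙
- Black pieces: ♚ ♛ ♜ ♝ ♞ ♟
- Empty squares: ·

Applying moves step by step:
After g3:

♜ ♞ ♝ ♛ ♚ ♝ ♞ ♜
♟ ♟ ♟ ♟ ♟ ♟ ♟ ♟
· · · · · · · ·
· · · · · · · ·
· · · · · · · ·
· · · · · · ♙ ·
♙ ♙ ♙ ♙ ♙ ♙ · ♙
♖ ♘ ♗ ♕ ♔ ♗ ♘ ♖


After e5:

♜ ♞ ♝ ♛ ♚ ♝ ♞ ♜
♟ ♟ ♟ ♟ · ♟ ♟ ♟
· · · · · · · ·
· · · · ♟ · · ·
· · · · · · · ·
· · · · · · ♙ ·
♙ ♙ ♙ ♙ ♙ ♙ · ♙
♖ ♘ ♗ ♕ ♔ ♗ ♘ ♖


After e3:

♜ ♞ ♝ ♛ ♚ ♝ ♞ ♜
♟ ♟ ♟ ♟ · ♟ ♟ ♟
· · · · · · · ·
· · · · ♟ · · ·
· · · · · · · ·
· · · · ♙ · ♙ ·
♙ ♙ ♙ ♙ · ♙ · ♙
♖ ♘ ♗ ♕ ♔ ♗ ♘ ♖



  a b c d e f g h
  ─────────────────
8│♜ ♞ ♝ ♛ ♚ ♝ ♞ ♜│8
7│♟ ♟ ♟ ♟ · ♟ ♟ ♟│7
6│· · · · · · · ·│6
5│· · · · ♟ · · ·│5
4│· · · · · · · ·│4
3│· · · · ♙ · ♙ ·│3
2│♙ ♙ ♙ ♙ · ♙ · ♙│2
1│♖ ♘ ♗ ♕ ♔ ♗ ♘ ♖│1
  ─────────────────
  a b c d e f g h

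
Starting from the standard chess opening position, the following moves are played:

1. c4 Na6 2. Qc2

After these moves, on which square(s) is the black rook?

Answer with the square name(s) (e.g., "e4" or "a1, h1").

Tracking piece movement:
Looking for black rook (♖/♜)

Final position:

  a b c d e f g h
  ─────────────────
8│♜ · ♝ ♛ ♚ ♝ ♞ ♜│8
7│♟ ♟ ♟ ♟ ♟ ♟ ♟ ♟│7
6│♞ · · · · · · ·│6
5│· · · · · · · ·│5
4│· · ♙ · · · · ·│4
3│· · · · · · · ·│3
2│♙ ♙ ♕ ♙ ♙ ♙ ♙ ♙│2
1│♖ ♘ ♗ · ♔ ♗ ♘ ♖│1
  ─────────────────
  a b c d e f g h


a8, h8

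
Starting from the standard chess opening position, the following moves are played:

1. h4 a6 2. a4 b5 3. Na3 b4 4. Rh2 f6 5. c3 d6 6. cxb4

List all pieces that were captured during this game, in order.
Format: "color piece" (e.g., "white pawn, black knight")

Tracking captures:
  cxb4: captured black pawn

black pawn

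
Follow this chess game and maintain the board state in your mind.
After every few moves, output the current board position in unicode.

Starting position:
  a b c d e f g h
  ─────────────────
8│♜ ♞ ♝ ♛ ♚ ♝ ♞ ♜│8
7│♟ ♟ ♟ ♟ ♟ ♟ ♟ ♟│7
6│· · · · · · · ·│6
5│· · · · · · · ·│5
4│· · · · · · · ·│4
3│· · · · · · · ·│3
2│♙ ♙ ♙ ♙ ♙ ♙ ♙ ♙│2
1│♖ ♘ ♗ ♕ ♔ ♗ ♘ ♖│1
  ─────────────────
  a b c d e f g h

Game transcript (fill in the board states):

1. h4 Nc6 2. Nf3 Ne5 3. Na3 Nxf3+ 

  a b c d e f g h
  ─────────────────
8│♜ · ♝ ♛ ♚ ♝ ♞ ♜│8
7│♟ ♟ ♟ ♟ ♟ ♟ ♟ ♟│7
6│· · · · · · · ·│6
5│· · · · · · · ·│5
4│· · · · · · · ♙│4
3│♘ · · · · ♞ · ·│3
2│♙ ♙ ♙ ♙ ♙ ♙ ♙ ·│2
1│♖ · ♗ ♕ ♔ ♗ · ♖│1
  ─────────────────
  a b c d e f g h

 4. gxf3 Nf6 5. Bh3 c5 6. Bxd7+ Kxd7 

  a b c d e f g h
  ─────────────────
8│♜ · ♝ ♛ · ♝ · ♜│8
7│♟ ♟ · ♚ ♟ ♟ ♟ ♟│7
6│· · · · · ♞ · ·│6
5│· · ♟ · · · · ·│5
4│· · · · · · · ♙│4
3│♘ · · · · ♙ · ·│3
2│♙ ♙ ♙ ♙ ♙ ♙ · ·│2
1│♖ · ♗ ♕ ♔ · · ♖│1
  ─────────────────
  a b c d e f g h

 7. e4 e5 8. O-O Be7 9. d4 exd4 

  a b c d e f g h
  ─────────────────
8│♜ · ♝ ♛ · · · ♜│8
7│♟ ♟ · ♚ ♝ ♟ ♟ ♟│7
6│· · · · · ♞ · ·│6
5│· · ♟ · · · · ·│5
4│· · · ♟ ♙ · · ♙│4
3│♘ · · · · ♙ · ·│3
2│♙ ♙ ♙ · · ♙ · ·│2
1│♖ · ♗ ♕ · ♖ ♔ ·│1
  ─────────────────
  a b c d e f g h

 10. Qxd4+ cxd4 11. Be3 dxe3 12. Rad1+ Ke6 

  a b c d e f g h
  ─────────────────
8│♜ · ♝ ♛ · · · ♜│8
7│♟ ♟ · · ♝ ♟ ♟ ♟│7
6│· · · · ♚ ♞ · ·│6
5│· · · · · · · ·│5
4│· · · · ♙ · · ♙│4
3│♘ · · · ♟ ♙ · ·│3
2│♙ ♙ ♙ · · ♙ · ·│2
1│· · · ♖ · ♖ ♔ ·│1
  ─────────────────
  a b c d e f g h

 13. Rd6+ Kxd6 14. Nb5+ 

  a b c d e f g h
  ─────────────────
8│♜ · ♝ ♛ · · · ♜│8
7│♟ ♟ · · ♝ ♟ ♟ ♟│7
6│· · · ♚ · ♞ · ·│6
5│· ♘ · · · · · ·│5
4│· · · · ♙ · · ♙│4
3│· · · · ♟ ♙ · ·│3
2│♙ ♙ ♙ · · ♙ · ·│2
1│· · · · · ♖ ♔ ·│1
  ─────────────────
  a b c d e f g h


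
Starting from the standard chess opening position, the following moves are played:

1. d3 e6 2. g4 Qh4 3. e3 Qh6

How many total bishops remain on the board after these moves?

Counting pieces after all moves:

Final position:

  a b c d e f g h
  ─────────────────
8│♜ ♞ ♝ · ♚ ♝ ♞ ♜│8
7│♟ ♟ ♟ ♟ · ♟ ♟ ♟│7
6│· · · · ♟ · · ♛│6
5│· · · · · · · ·│5
4│· · · · · · ♙ ·│4
3│· · · ♙ ♙ · · ·│3
2│♙ ♙ ♙ · · ♙ · ♙│2
1│♖ ♘ ♗ ♕ ♔ ♗ ♘ ♖│1
  ─────────────────
  a b c d e f g h


4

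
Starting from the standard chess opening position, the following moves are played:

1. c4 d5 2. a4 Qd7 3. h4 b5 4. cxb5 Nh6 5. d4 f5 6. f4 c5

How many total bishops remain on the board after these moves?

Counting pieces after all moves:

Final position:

  a b c d e f g h
  ─────────────────
8│♜ ♞ ♝ · ♚ ♝ · ♜│8
7│♟ · · ♛ ♟ · ♟ ♟│7
6│· · · · · · · ♞│6
5│· ♙ ♟ ♟ · ♟ · ·│5
4│♙ · · ♙ · ♙ · ♙│4
3│· · · · · · · ·│3
2│· ♙ · · ♙ · ♙ ·│2
1│♖ ♘ ♗ ♕ ♔ ♗ ♘ ♖│1
  ─────────────────
  a b c d e f g h


4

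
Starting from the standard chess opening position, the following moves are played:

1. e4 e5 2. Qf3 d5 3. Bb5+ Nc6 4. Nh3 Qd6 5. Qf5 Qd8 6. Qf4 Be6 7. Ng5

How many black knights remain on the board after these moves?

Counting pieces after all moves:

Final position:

  a b c d e f g h
  ─────────────────
8│♜ · · ♛ ♚ ♝ ♞ ♜│8
7│♟ ♟ ♟ · · ♟ ♟ ♟│7
6│· · ♞ · ♝ · · ·│6
5│· ♗ · ♟ ♟ · ♘ ·│5
4│· · · · ♙ ♕ · ·│4
3│· · · · · · · ·│3
2│♙ ♙ ♙ ♙ · ♙ ♙ ♙│2
1│♖ ♘ ♗ · ♔ · · ♖│1
  ─────────────────
  a b c d e f g h


2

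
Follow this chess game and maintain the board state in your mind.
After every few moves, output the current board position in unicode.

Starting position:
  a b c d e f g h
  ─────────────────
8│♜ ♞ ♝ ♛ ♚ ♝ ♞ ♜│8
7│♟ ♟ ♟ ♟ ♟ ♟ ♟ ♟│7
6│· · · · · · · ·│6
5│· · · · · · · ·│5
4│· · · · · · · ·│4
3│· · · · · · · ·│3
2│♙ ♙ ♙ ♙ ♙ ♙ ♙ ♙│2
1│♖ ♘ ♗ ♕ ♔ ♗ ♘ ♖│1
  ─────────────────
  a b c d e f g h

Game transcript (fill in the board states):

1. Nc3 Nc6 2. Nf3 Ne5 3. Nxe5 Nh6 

  a b c d e f g h
  ─────────────────
8│♜ · ♝ ♛ ♚ ♝ · ♜│8
7│♟ ♟ ♟ ♟ ♟ ♟ ♟ ♟│7
6│· · · · · · · ♞│6
5│· · · · ♘ · · ·│5
4│· · · · · · · ·│4
3│· · ♘ · · · · ·│3
2│♙ ♙ ♙ ♙ ♙ ♙ ♙ ♙│2
1│♖ · ♗ ♕ ♔ ♗ · ♖│1
  ─────────────────
  a b c d e f g h

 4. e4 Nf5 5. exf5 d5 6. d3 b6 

  a b c d e f g h
  ─────────────────
8│♜ · ♝ ♛ ♚ ♝ · ♜│8
7│♟ · ♟ · ♟ ♟ ♟ ♟│7
6│· ♟ · · · · · ·│6
5│· · · ♟ ♘ ♙ · ·│5
4│· · · · · · · ·│4
3│· · ♘ ♙ · · · ·│3
2│♙ ♙ ♙ · · ♙ ♙ ♙│2
1│♖ · ♗ ♕ ♔ ♗ · ♖│1
  ─────────────────
  a b c d e f g h

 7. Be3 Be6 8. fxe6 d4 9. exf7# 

  a b c d e f g h
  ─────────────────
8│♜ · · ♛ ♚ ♝ · ♜│8
7│♟ · ♟ · ♟ ♙ ♟ ♟│7
6│· ♟ · · · · · ·│6
5│· · · · ♘ · · ·│5
4│· · · ♟ · · · ·│4
3│· · ♘ ♙ ♗ · · ·│3
2│♙ ♙ ♙ · · ♙ ♙ ♙│2
1│♖ · · ♕ ♔ ♗ · ♖│1
  ─────────────────
  a b c d e f g h


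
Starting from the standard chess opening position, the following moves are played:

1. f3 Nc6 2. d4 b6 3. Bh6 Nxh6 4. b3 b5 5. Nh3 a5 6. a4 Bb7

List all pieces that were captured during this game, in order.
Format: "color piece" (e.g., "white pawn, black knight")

Tracking captures:
  Nxh6: captured white bishop

white bishop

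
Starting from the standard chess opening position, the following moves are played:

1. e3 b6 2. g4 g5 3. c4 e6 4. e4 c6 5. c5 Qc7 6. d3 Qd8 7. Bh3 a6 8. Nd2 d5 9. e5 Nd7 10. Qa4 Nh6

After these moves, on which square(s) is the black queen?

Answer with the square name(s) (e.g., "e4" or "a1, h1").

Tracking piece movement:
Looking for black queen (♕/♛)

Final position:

  a b c d e f g h
  ─────────────────
8│♜ · ♝ ♛ ♚ ♝ · ♜│8
7│· · · ♞ · ♟ · ♟│7
6│♟ ♟ ♟ · ♟ · · ♞│6
5│· · ♙ ♟ ♙ · ♟ ·│5
4│♕ · · · · · ♙ ·│4
3│· · · ♙ · · · ♗│3
2│♙ ♙ · ♘ · ♙ · ♙│2
1│♖ · ♗ · ♔ · ♘ ♖│1
  ─────────────────
  a b c d e f g h


d8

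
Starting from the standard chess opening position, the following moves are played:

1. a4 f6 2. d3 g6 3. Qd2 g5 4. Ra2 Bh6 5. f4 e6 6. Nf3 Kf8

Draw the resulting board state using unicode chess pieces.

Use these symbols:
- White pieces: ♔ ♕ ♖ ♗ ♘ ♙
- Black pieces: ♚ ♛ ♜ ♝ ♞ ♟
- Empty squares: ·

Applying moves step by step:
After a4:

♜ ♞ ♝ ♛ ♚ ♝ ♞ ♜
♟ ♟ ♟ ♟ ♟ ♟ ♟ ♟
· · · · · · · ·
· · · · · · · ·
♙ · · · · · · ·
· · · · · · · ·
· ♙ ♙ ♙ ♙ ♙ ♙ ♙
♖ ♘ ♗ ♕ ♔ ♗ ♘ ♖


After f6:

♜ ♞ ♝ ♛ ♚ ♝ ♞ ♜
♟ ♟ ♟ ♟ ♟ · ♟ ♟
· · · · · ♟ · ·
· · · · · · · ·
♙ · · · · · · ·
· · · · · · · ·
· ♙ ♙ ♙ ♙ ♙ ♙ ♙
♖ ♘ ♗ ♕ ♔ ♗ ♘ ♖


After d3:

♜ ♞ ♝ ♛ ♚ ♝ ♞ ♜
♟ ♟ ♟ ♟ ♟ · ♟ ♟
· · · · · ♟ · ·
· · · · · · · ·
♙ · · · · · · ·
· · · ♙ · · · ·
· ♙ ♙ · ♙ ♙ ♙ ♙
♖ ♘ ♗ ♕ ♔ ♗ ♘ ♖


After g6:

♜ ♞ ♝ ♛ ♚ ♝ ♞ ♜
♟ ♟ ♟ ♟ ♟ · · ♟
· · · · · ♟ ♟ ·
· · · · · · · ·
♙ · · · · · · ·
· · · ♙ · · · ·
· ♙ ♙ · ♙ ♙ ♙ ♙
♖ ♘ ♗ ♕ ♔ ♗ ♘ ♖


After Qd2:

♜ ♞ ♝ ♛ ♚ ♝ ♞ ♜
♟ ♟ ♟ ♟ ♟ · · ♟
· · · · · ♟ ♟ ·
· · · · · · · ·
♙ · · · · · · ·
· · · ♙ · · · ·
· ♙ ♙ ♕ ♙ ♙ ♙ ♙
♖ ♘ ♗ · ♔ ♗ ♘ ♖


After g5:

♜ ♞ ♝ ♛ ♚ ♝ ♞ ♜
♟ ♟ ♟ ♟ ♟ · · ♟
· · · · · ♟ · ·
· · · · · · ♟ ·
♙ · · · · · · ·
· · · ♙ · · · ·
· ♙ ♙ ♕ ♙ ♙ ♙ ♙
♖ ♘ ♗ · ♔ ♗ ♘ ♖


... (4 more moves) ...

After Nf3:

♜ ♞ ♝ ♛ ♚ · ♞ ♜
♟ ♟ ♟ ♟ · · · ♟
· · · · ♟ ♟ · ♝
· · · · · · ♟ ·
♙ · · · · ♙ · ·
· · · ♙ · ♘ · ·
♖ ♙ ♙ ♕ ♙ · ♙ ♙
· ♘ ♗ · ♔ ♗ · ♖


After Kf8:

♜ ♞ ♝ ♛ · ♚ ♞ ♜
♟ ♟ ♟ ♟ · · · ♟
· · · · ♟ ♟ · ♝
· · · · · · ♟ ·
♙ · · · · ♙ · ·
· · · ♙ · ♘ · ·
♖ ♙ ♙ ♕ ♙ · ♙ ♙
· ♘ ♗ · ♔ ♗ · ♖



  a b c d e f g h
  ─────────────────
8│♜ ♞ ♝ ♛ · ♚ ♞ ♜│8
7│♟ ♟ ♟ ♟ · · · ♟│7
6│· · · · ♟ ♟ · ♝│6
5│· · · · · · ♟ ·│5
4│♙ · · · · ♙ · ·│4
3│· · · ♙ · ♘ · ·│3
2│♖ ♙ ♙ ♕ ♙ · ♙ ♙│2
1│· ♘ ♗ · ♔ ♗ · ♖│1
  ─────────────────
  a b c d e f g h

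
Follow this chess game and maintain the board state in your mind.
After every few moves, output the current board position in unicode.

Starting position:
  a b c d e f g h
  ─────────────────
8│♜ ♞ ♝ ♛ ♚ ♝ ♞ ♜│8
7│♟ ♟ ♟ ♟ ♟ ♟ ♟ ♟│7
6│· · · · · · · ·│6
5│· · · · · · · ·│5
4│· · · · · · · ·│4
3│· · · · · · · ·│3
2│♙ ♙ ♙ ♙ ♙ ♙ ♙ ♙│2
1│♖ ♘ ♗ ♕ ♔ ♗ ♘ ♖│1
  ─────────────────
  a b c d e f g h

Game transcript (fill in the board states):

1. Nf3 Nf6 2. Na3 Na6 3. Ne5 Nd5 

  a b c d e f g h
  ─────────────────
8│♜ · ♝ ♛ ♚ ♝ · ♜│8
7│♟ ♟ ♟ ♟ ♟ ♟ ♟ ♟│7
6│♞ · · · · · · ·│6
5│· · · ♞ ♘ · · ·│5
4│· · · · · · · ·│4
3│♘ · · · · · · ·│3
2│♙ ♙ ♙ ♙ ♙ ♙ ♙ ♙│2
1│♖ · ♗ ♕ ♔ ♗ · ♖│1
  ─────────────────
  a b c d e f g h

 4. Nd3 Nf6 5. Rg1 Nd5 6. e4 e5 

  a b c d e f g h
  ─────────────────
8│♜ · ♝ ♛ ♚ ♝ · ♜│8
7│♟ ♟ ♟ ♟ · ♟ ♟ ♟│7
6│♞ · · · · · · ·│6
5│· · · ♞ ♟ · · ·│5
4│· · · · ♙ · · ·│4
3│♘ · · ♘ · · · ·│3
2│♙ ♙ ♙ ♙ · ♙ ♙ ♙│2
1│♖ · ♗ ♕ ♔ ♗ ♖ ·│1
  ─────────────────
  a b c d e f g h

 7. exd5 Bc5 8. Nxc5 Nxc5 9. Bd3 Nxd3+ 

  a b c d e f g h
  ─────────────────
8│♜ · ♝ ♛ ♚ · · ♜│8
7│♟ ♟ ♟ ♟ · ♟ ♟ ♟│7
6│· · · · · · · ·│6
5│· · · ♙ ♟ · · ·│5
4│· · · · · · · ·│4
3│♘ · · ♞ · · · ·│3
2│♙ ♙ ♙ ♙ · ♙ ♙ ♙│2
1│♖ · ♗ ♕ ♔ · ♖ ·│1
  ─────────────────
  a b c d e f g h

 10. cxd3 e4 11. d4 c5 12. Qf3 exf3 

  a b c d e f g h
  ─────────────────
8│♜ · ♝ ♛ ♚ · · ♜│8
7│♟ ♟ · ♟ · ♟ ♟ ♟│7
6│· · · · · · · ·│6
5│· · ♟ ♙ · · · ·│5
4│· · · ♙ · · · ·│4
3│♘ · · · · ♟ · ·│3
2│♙ ♙ · ♙ · ♙ ♙ ♙│2
1│♖ · ♗ · ♔ · ♖ ·│1
  ─────────────────
  a b c d e f g h

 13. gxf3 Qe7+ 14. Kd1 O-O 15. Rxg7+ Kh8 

  a b c d e f g h
  ─────────────────
8│♜ · ♝ · · ♜ · ♚│8
7│♟ ♟ · ♟ ♛ ♟ ♖ ♟│7
6│· · · · · · · ·│6
5│· · ♟ ♙ · · · ·│5
4│· · · ♙ · · · ·│4
3│♘ · · · · ♙ · ·│3
2│♙ ♙ · ♙ · ♙ · ♙│2
1│♖ · ♗ ♔ · · · ·│1
  ─────────────────
  a b c d e f g h

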